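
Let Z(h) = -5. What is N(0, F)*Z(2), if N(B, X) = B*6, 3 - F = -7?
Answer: 0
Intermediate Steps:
F = 10 (F = 3 - 1*(-7) = 3 + 7 = 10)
N(B, X) = 6*B
N(0, F)*Z(2) = (6*0)*(-5) = 0*(-5) = 0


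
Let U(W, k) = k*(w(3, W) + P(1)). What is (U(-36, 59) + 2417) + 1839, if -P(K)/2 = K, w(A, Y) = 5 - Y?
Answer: 6557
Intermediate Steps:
P(K) = -2*K
U(W, k) = k*(3 - W) (U(W, k) = k*((5 - W) - 2*1) = k*((5 - W) - 2) = k*(3 - W))
(U(-36, 59) + 2417) + 1839 = (59*(3 - 1*(-36)) + 2417) + 1839 = (59*(3 + 36) + 2417) + 1839 = (59*39 + 2417) + 1839 = (2301 + 2417) + 1839 = 4718 + 1839 = 6557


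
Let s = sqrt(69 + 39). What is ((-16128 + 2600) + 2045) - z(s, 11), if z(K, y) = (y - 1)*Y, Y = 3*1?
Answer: -11513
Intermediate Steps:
Y = 3
s = 6*sqrt(3) (s = sqrt(108) = 6*sqrt(3) ≈ 10.392)
z(K, y) = -3 + 3*y (z(K, y) = (y - 1)*3 = (-1 + y)*3 = -3 + 3*y)
((-16128 + 2600) + 2045) - z(s, 11) = ((-16128 + 2600) + 2045) - (-3 + 3*11) = (-13528 + 2045) - (-3 + 33) = -11483 - 1*30 = -11483 - 30 = -11513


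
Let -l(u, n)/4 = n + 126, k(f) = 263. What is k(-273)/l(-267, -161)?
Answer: 263/140 ≈ 1.8786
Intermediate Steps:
l(u, n) = -504 - 4*n (l(u, n) = -4*(n + 126) = -4*(126 + n) = -504 - 4*n)
k(-273)/l(-267, -161) = 263/(-504 - 4*(-161)) = 263/(-504 + 644) = 263/140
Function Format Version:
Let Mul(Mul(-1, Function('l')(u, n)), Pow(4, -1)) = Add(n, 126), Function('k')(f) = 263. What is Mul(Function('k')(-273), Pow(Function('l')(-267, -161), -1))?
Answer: Rational(263, 140) ≈ 1.8786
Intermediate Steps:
Function('l')(u, n) = Add(-504, Mul(-4, n)) (Function('l')(u, n) = Mul(-4, Add(n, 126)) = Mul(-4, Add(126, n)) = Add(-504, Mul(-4, n)))
Mul(Function('k')(-273), Pow(Function('l')(-267, -161), -1)) = Mul(263, Pow(Add(-504, Mul(-4, -161)), -1)) = Mul(263, Pow(Add(-504, 644), -1)) = Mul(263, Pow(140, -1)) = Mul(263, Rational(1, 140)) = Rational(263, 140)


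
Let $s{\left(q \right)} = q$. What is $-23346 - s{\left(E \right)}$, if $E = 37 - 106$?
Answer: $-23277$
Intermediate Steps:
$E = -69$
$-23346 - s{\left(E \right)} = -23346 - -69 = -23346 + 69 = -23277$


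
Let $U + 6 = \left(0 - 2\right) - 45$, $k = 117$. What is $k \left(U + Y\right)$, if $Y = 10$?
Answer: $-5031$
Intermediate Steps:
$U = -53$ ($U = -6 + \left(\left(0 - 2\right) - 45\right) = -6 - 47 = -53$)
$k \left(U + Y\right) = 117 \left(-53 + 10\right) = 117 \left(-43\right) = -5031$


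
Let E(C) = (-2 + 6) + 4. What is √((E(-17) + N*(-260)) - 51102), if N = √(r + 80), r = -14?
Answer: √(-51094 - 260*√66) ≈ 230.66*I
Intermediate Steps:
E(C) = 8 (E(C) = 4 + 4 = 8)
N = √66 (N = √(-14 + 80) = √66 ≈ 8.1240)
√((E(-17) + N*(-260)) - 51102) = √((8 + √66*(-260)) - 51102) = √((8 - 260*√66) - 51102) = √(-51094 - 260*√66)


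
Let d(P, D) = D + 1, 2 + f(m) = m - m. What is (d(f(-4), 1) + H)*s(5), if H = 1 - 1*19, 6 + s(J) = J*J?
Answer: -304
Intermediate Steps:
f(m) = -2 (f(m) = -2 + (m - m) = -2 + 0 = -2)
s(J) = -6 + J² (s(J) = -6 + J*J = -6 + J²)
H = -18 (H = 1 - 19 = -18)
d(P, D) = 1 + D
(d(f(-4), 1) + H)*s(5) = ((1 + 1) - 18)*(-6 + 5²) = (2 - 18)*(-6 + 25) = -16*19 = -304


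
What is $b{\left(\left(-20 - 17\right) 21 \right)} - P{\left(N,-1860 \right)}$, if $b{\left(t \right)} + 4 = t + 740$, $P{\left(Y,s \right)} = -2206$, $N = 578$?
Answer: $2165$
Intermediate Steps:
$b{\left(t \right)} = 736 + t$ ($b{\left(t \right)} = -4 + \left(t + 740\right) = -4 + \left(740 + t\right) = 736 + t$)
$b{\left(\left(-20 - 17\right) 21 \right)} - P{\left(N,-1860 \right)} = \left(736 + \left(-20 - 17\right) 21\right) - -2206 = \left(736 - 777\right) + 2206 = -41 + 2206 = 2165$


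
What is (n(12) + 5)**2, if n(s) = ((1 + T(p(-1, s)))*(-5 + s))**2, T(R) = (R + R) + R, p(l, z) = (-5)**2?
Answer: 80105414841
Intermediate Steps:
p(l, z) = 25
T(R) = 3*R (T(R) = 2*R + R = 3*R)
n(s) = (-380 + 76*s)**2 (n(s) = ((1 + 3*25)*(-5 + s))**2 = ((1 + 75)*(-5 + s))**2 = (76*(-5 + s))**2 = (-380 + 76*s)**2)
(n(12) + 5)**2 = (5776*(-5 + 12)**2 + 5)**2 = (5776*7**2 + 5)**2 = (5776*49 + 5)**2 = (283024 + 5)**2 = 283029**2 = 80105414841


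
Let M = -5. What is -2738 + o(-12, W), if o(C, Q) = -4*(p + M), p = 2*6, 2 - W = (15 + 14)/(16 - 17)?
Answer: -2766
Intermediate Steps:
W = 31 (W = 2 - (15 + 14)/(16 - 17) = 2 - 29/(-1) = 2 - 29*(-1) = 2 - 1*(-29) = 2 + 29 = 31)
p = 12
o(C, Q) = -28 (o(C, Q) = -4*(12 - 5) = -4*7 = -28)
-2738 + o(-12, W) = -2738 - 28 = -2766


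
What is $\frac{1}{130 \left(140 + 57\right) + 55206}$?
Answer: $\frac{1}{80816} \approx 1.2374 \cdot 10^{-5}$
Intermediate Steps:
$\frac{1}{130 \left(140 + 57\right) + 55206} = \frac{1}{130 \cdot 197 + 55206} = \frac{1}{25610 + 55206} = \frac{1}{80816}$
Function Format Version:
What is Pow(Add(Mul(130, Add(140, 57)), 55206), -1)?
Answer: Rational(1, 80816) ≈ 1.2374e-5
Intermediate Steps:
Pow(Add(Mul(130, Add(140, 57)), 55206), -1) = Pow(Add(Mul(130, 197), 55206), -1) = Pow(Add(25610, 55206), -1) = Pow(80816, -1) = Rational(1, 80816)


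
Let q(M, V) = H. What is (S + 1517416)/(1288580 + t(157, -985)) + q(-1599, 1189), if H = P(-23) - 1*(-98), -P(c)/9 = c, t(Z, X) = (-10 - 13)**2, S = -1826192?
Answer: 392869469/1289109 ≈ 304.76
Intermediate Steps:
t(Z, X) = 529 (t(Z, X) = (-23)**2 = 529)
P(c) = -9*c
H = 305 (H = -9*(-23) - 1*(-98) = 207 + 98 = 305)
q(M, V) = 305
(S + 1517416)/(1288580 + t(157, -985)) + q(-1599, 1189) = (-1826192 + 1517416)/(1288580 + 529) + 305 = -308776/1289109 + 305 = 392869469/1289109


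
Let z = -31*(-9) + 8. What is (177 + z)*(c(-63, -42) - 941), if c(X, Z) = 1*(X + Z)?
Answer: -485344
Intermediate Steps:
c(X, Z) = X + Z
z = 287 (z = 279 + 8 = 287)
(177 + z)*(c(-63, -42) - 941) = (177 + 287)*((-63 - 42) - 941) = 464*(-105 - 941) = 464*(-1046) = -485344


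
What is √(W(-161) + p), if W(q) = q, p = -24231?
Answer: 2*I*√6098 ≈ 156.18*I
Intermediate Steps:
√(W(-161) + p) = √(-161 - 24231) = √(-24392) = 2*I*√6098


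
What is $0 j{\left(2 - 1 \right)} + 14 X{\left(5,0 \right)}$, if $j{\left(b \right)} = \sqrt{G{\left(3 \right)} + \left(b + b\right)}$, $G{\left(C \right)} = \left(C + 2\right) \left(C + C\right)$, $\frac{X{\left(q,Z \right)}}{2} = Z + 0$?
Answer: $0$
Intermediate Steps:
$X{\left(q,Z \right)} = 2 Z$ ($X{\left(q,Z \right)} = 2 \left(Z + 0\right) = 2 Z$)
$G{\left(C \right)} = 2 C \left(2 + C\right)$ ($G{\left(C \right)} = \left(2 + C\right) 2 C = 2 C \left(2 + C\right)$)
$j{\left(b \right)} = \sqrt{30 + 2 b}$ ($j{\left(b \right)} = \sqrt{2 \cdot 3 \left(2 + 3\right) + \left(b + b\right)} = \sqrt{2 \cdot 3 \cdot 5 + 2 b} = \sqrt{30 + 2 b}$)
$0 j{\left(2 - 1 \right)} + 14 X{\left(5,0 \right)} = 0 \sqrt{30 + 2 \left(2 - 1\right)} + 14 \cdot 2 \cdot 0 = 0 \sqrt{30 + 2 \cdot 1} + 14 \cdot 0 = 0 \sqrt{30 + 2} + 0 = 0 \sqrt{32} + 0 = 0 \cdot 4 \sqrt{2} + 0 = 0 + 0 = 0$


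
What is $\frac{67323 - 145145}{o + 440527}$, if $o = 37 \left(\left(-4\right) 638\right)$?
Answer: $- \frac{77822}{346103} \approx -0.22485$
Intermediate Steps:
$o = -94424$ ($o = 37 \left(-2552\right) = -94424$)
$\frac{67323 - 145145}{o + 440527} = \frac{67323 - 145145}{-94424 + 440527} = - \frac{77822}{346103}$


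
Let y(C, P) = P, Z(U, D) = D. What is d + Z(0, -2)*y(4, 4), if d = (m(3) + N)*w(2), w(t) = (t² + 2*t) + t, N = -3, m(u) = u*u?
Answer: 52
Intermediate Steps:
m(u) = u²
w(t) = t² + 3*t
d = 60 (d = (3² - 3)*(2*(3 + 2)) = (9 - 3)*(2*5) = 6*10 = 60)
d + Z(0, -2)*y(4, 4) = 60 - 2*4 = 60 - 8 = 52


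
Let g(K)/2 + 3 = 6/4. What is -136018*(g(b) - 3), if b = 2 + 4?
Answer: 816108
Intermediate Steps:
b = 6
g(K) = -3 (g(K) = -6 + 2*(6/4) = -6 + 2*(6*(¼)) = -6 + 2*(3/2) = -6 + 3 = -3)
-136018*(g(b) - 3) = -136018*(-3 - 3) = -136018*(-6) = 816108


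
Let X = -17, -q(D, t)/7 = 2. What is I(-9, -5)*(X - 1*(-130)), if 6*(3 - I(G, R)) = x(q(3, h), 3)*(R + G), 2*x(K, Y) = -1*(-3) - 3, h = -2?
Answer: 339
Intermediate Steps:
q(D, t) = -14 (q(D, t) = -7*2 = -14)
x(K, Y) = 0 (x(K, Y) = (-1*(-3) - 3)/2 = (3 - 3)/2 = (½)*0 = 0)
I(G, R) = 3 (I(G, R) = 3 - 0*(R + G) = 3 - 0*(G + R) = 3 - ⅙*0 = 3 + 0 = 3)
I(-9, -5)*(X - 1*(-130)) = 3*(-17 - 1*(-130)) = 3*(-17 + 130) = 3*113 = 339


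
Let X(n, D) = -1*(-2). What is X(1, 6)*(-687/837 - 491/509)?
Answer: -507100/142011 ≈ -3.5709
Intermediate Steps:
X(n, D) = 2
X(1, 6)*(-687/837 - 491/509) = 2*(-687/837 - 491/509) = 2*(-687*1/837 - 491*1/509) = 2*(-229/279 - 491/509) = 2*(-253550/142011) = -507100/142011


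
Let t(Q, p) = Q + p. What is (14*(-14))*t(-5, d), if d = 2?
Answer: 588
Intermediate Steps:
(14*(-14))*t(-5, d) = (14*(-14))*(-5 + 2) = -196*(-3) = 588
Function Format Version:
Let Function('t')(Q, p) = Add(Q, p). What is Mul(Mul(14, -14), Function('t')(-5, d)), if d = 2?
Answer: 588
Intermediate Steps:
Mul(Mul(14, -14), Function('t')(-5, d)) = Mul(Mul(14, -14), Add(-5, 2)) = Mul(-196, -3) = 588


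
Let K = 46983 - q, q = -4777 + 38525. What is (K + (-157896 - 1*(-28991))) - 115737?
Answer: -231407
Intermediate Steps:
q = 33748
K = 13235 (K = 46983 - 1*33748 = 46983 - 33748 = 13235)
(K + (-157896 - 1*(-28991))) - 115737 = (13235 + (-157896 - 1*(-28991))) - 115737 = (13235 + (-157896 + 28991)) - 115737 = (13235 - 128905) - 115737 = -115670 - 115737 = -231407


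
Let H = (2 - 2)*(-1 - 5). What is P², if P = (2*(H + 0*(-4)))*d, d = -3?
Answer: 0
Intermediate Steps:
H = 0 (H = 0*(-6) = 0)
P = 0 (P = (2*(0 + 0*(-4)))*(-3) = (2*(0 + 0))*(-3) = (2*0)*(-3) = 0*(-3) = 0)
P² = 0² = 0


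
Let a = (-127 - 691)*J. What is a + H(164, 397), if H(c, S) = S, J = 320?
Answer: -261363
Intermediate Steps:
a = -261760 (a = (-127 - 691)*320 = -818*320 = -261760)
a + H(164, 397) = -261760 + 397 = -261363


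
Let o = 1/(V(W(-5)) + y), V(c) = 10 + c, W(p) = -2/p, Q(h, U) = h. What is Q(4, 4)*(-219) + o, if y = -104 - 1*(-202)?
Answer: -474787/542 ≈ -875.99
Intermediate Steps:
y = 98 (y = -104 + 202 = 98)
o = 5/542 (o = 1/((10 - 2/(-5)) + 98) = 1/((10 - 2*(-⅕)) + 98) = 1/((10 + ⅖) + 98) = 1/(52/5 + 98) = 1/(542/5) = 5/542 ≈ 0.0092251)
Q(4, 4)*(-219) + o = 4*(-219) + 5/542 = -876 + 5/542 = -474787/542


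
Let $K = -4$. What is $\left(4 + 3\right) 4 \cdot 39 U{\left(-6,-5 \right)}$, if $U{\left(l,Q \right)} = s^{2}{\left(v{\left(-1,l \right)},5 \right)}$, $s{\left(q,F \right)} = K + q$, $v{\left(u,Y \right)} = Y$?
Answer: $109200$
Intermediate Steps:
$s{\left(q,F \right)} = -4 + q$
$U{\left(l,Q \right)} = \left(-4 + l\right)^{2}$
$\left(4 + 3\right) 4 \cdot 39 U{\left(-6,-5 \right)} = \left(4 + 3\right) 4 \cdot 39 \left(-4 - 6\right)^{2} = 7 \cdot 4 \cdot 39 \left(-10\right)^{2} = 28 \cdot 39 \cdot 100 = 1092 \cdot 100 = 109200$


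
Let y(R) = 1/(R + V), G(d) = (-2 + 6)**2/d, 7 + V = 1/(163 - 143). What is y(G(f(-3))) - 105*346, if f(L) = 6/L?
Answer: -10862690/299 ≈ -36330.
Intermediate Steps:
V = -139/20 (V = -7 + 1/(163 - 143) = -7 + 1/20 = -139/20 ≈ -6.9500)
G(d) = 16/d (G(d) = 4**2/d = 16/d)
y(R) = 1/(-139/20 + R) (y(R) = 1/(R - 139/20) = 1/(-139/20 + R))
y(G(f(-3))) - 105*346 = 20/(-139 + 20*(16/((6/(-3))))) - 105*346 = 20/(-139 + 20*(16/((6*(-1/3))))) - 36330 = 20/(-139 + 20*(16/(-2))) - 36330 = 20/(-139 + 20*(16*(-1/2))) - 36330 = 20/(-139 + 20*(-8)) - 36330 = 20/(-139 - 160) - 36330 = 20/(-299) - 36330 = 20*(-1/299) - 36330 = -20/299 - 36330 = -10862690/299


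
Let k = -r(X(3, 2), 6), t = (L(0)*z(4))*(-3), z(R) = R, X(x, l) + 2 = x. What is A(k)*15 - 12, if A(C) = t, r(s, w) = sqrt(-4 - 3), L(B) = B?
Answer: -12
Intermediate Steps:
X(x, l) = -2 + x
r(s, w) = I*sqrt(7) (r(s, w) = sqrt(-7) = I*sqrt(7))
t = 0 (t = (0*4)*(-3) = 0*(-3) = 0)
k = -I*sqrt(7) ≈ -2.6458*I
A(C) = 0
A(k)*15 - 12 = 0*15 - 12 = 0 - 12 = -12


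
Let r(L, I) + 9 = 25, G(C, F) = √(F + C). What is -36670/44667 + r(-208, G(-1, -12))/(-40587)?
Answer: -496346654/604299843 ≈ -0.82136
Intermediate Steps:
G(C, F) = √(C + F)
r(L, I) = 16 (r(L, I) = -9 + 25 = 16)
-36670/44667 + r(-208, G(-1, -12))/(-40587) = -36670/44667 + 16/(-40587) = -36670*1/44667 + 16*(-1/40587) = -36670/44667 - 16/40587 = -496346654/604299843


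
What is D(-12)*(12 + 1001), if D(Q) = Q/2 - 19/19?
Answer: -7091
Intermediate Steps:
D(Q) = -1 + Q/2 (D(Q) = Q*(½) - 19*1/19 = Q/2 - 1 = -1 + Q/2)
D(-12)*(12 + 1001) = (-1 + (½)*(-12))*(12 + 1001) = (-1 - 6)*1013 = -7*1013 = -7091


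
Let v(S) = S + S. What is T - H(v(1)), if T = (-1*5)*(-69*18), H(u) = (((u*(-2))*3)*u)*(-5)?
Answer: 6090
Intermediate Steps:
v(S) = 2*S
H(u) = 30*u² (H(u) = ((-2*u*3)*u)*(-5) = ((-6*u)*u)*(-5) = -6*u²*(-5) = 30*u²)
T = 6210 (T = -5*(-1242) = 6210)
T - H(v(1)) = 6210 - 30*(2*1)² = 6210 - 30*2² = 6210 - 30*4 = 6210 - 1*120 = 6210 - 120 = 6090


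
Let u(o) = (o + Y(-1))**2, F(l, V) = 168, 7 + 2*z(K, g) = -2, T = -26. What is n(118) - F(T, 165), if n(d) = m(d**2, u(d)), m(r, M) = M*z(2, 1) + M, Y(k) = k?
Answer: -96159/2 ≈ -48080.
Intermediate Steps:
z(K, g) = -9/2 (z(K, g) = -7/2 + (1/2)*(-2) = -7/2 - 1 = -9/2)
u(o) = (-1 + o)**2 (u(o) = (o - 1)**2 = (-1 + o)**2)
m(r, M) = -7*M/2 (m(r, M) = M*(-9/2) + M = -9*M/2 + M = -7*M/2)
n(d) = -7*(-1 + d)**2/2
n(118) - F(T, 165) = -7*(-1 + 118)**2/2 - 1*168 = -7/2*117**2 - 168 = -7/2*13689 - 168 = -95823/2 - 168 = -96159/2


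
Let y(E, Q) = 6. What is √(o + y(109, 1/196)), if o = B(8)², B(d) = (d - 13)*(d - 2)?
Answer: √906 ≈ 30.100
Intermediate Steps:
B(d) = (-13 + d)*(-2 + d)
o = 900 (o = (26 + 8² - 15*8)² = (26 + 64 - 120)² = (-30)² = 900)
√(o + y(109, 1/196)) = √(900 + 6) = √906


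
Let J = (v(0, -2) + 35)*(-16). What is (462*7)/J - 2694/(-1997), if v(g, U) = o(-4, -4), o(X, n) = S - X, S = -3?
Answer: -817759/191712 ≈ -4.2656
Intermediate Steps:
o(X, n) = -3 - X
v(g, U) = 1 (v(g, U) = -3 - 1*(-4) = -3 + 4 = 1)
J = -576 (J = (1 + 35)*(-16) = 36*(-16) = -576)
(462*7)/J - 2694/(-1997) = (462*7)/(-576) - 2694/(-1997) = 3234*(-1/576) - 2694*(-1/1997) = -539/96 + 2694/1997 = -817759/191712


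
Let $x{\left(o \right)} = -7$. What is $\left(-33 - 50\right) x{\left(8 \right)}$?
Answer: $581$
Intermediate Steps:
$\left(-33 - 50\right) x{\left(8 \right)} = \left(-33 - 50\right) \left(-7\right) = \left(-83\right) \left(-7\right) = 581$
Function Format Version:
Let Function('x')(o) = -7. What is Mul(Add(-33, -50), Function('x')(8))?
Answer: 581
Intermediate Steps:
Mul(Add(-33, -50), Function('x')(8)) = Mul(Add(-33, -50), -7) = Mul(-83, -7) = 581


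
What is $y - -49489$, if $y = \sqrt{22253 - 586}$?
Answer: $49489 + \sqrt{21667} \approx 49636.0$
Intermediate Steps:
$y = \sqrt{21667} \approx 147.2$
$y - -49489 = \sqrt{21667} - -49489 = \sqrt{21667} + 49489 = 49489 + \sqrt{21667}$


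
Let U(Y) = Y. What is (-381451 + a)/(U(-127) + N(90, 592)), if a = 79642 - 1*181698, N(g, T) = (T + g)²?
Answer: -161169/154999 ≈ -1.0398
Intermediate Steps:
a = -102056 (a = 79642 - 181698 = -102056)
(-381451 + a)/(U(-127) + N(90, 592)) = (-381451 - 102056)/(-127 + (592 + 90)²) = -483507/(-127 + 682²) = -483507/(-127 + 465124) = -483507/464997 = -483507*1/464997 = -161169/154999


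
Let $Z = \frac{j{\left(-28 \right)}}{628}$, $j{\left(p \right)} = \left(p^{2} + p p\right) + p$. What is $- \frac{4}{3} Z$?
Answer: $- \frac{1540}{471} \approx -3.2696$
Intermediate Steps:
$j{\left(p \right)} = p + 2 p^{2}$ ($j{\left(p \right)} = \left(p^{2} + p^{2}\right) + p = 2 p^{2} + p = p + 2 p^{2}$)
$Z = \frac{385}{157}$ ($Z = \frac{\left(-28\right) \left(1 + 2 \left(-28\right)\right)}{628} = - 28 \left(1 - 56\right) \frac{1}{628} = \left(-28\right) \left(-55\right) \frac{1}{628} = 1540 \cdot \frac{1}{628} = \frac{385}{157} \approx 2.4522$)
$- \frac{4}{3} Z = - \frac{4}{3} \cdot \frac{385}{157} = \left(-4\right) \frac{1}{3} \cdot \frac{385}{157} = \left(- \frac{4}{3}\right) \frac{385}{157} = - \frac{1540}{471}$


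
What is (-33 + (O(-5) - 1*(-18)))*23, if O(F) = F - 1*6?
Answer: -598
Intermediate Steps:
O(F) = -6 + F (O(F) = F - 6 = -6 + F)
(-33 + (O(-5) - 1*(-18)))*23 = (-33 + ((-6 - 5) - 1*(-18)))*23 = (-33 + (-11 + 18))*23 = (-33 + 7)*23 = -26*23 = -598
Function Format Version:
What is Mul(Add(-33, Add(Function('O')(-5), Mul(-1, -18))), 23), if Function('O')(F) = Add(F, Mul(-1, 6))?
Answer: -598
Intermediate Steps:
Function('O')(F) = Add(-6, F) (Function('O')(F) = Add(F, -6) = Add(-6, F))
Mul(Add(-33, Add(Function('O')(-5), Mul(-1, -18))), 23) = Mul(Add(-33, Add(Add(-6, -5), Mul(-1, -18))), 23) = Mul(Add(-33, Add(-11, 18)), 23) = Mul(Add(-33, 7), 23) = Mul(-26, 23) = -598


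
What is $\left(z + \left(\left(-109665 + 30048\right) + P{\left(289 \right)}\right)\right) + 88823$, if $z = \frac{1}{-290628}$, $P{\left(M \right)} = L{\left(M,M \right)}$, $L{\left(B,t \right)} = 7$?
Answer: $\frac{2677555763}{290628} \approx 9213.0$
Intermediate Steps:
$P{\left(M \right)} = 7$
$z = - \frac{1}{290628} \approx -3.4408 \cdot 10^{-6}$
$\left(z + \left(\left(-109665 + 30048\right) + P{\left(289 \right)}\right)\right) + 88823 = \left(- \frac{1}{290628} + \left(\left(-109665 + 30048\right) + 7\right)\right) + 88823 = \left(- \frac{1}{290628} + \left(-79617 + 7\right)\right) + 88823 = \left(- \frac{1}{290628} - 79610\right) + 88823 = - \frac{23136895081}{290628} + 88823 = \frac{2677555763}{290628}$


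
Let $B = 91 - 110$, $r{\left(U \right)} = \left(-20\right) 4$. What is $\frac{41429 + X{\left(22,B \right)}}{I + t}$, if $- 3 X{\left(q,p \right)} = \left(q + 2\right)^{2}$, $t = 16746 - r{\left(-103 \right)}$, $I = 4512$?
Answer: $\frac{41237}{21338} \approx 1.9326$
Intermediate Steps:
$r{\left(U \right)} = -80$
$t = 16826$ ($t = 16746 - -80 = 16746 + 80 = 16826$)
$B = -19$
$X{\left(q,p \right)} = - \frac{\left(2 + q\right)^{2}}{3}$ ($X{\left(q,p \right)} = - \frac{\left(q + 2\right)^{2}}{3} = - \frac{\left(2 + q\right)^{2}}{3}$)
$\frac{41429 + X{\left(22,B \right)}}{I + t} = \frac{41429 - \frac{\left(2 + 22\right)^{2}}{3}}{4512 + 16826} = \frac{41429 - \frac{24^{2}}{3}}{21338} = \left(41429 - 192\right) \frac{1}{21338} = 41237 \cdot \frac{1}{21338} = \frac{41237}{21338}$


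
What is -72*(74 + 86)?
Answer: -11520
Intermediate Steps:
-72*(74 + 86) = -72*160 = -11520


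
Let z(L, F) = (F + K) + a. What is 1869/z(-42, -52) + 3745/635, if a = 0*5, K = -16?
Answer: -186431/8636 ≈ -21.588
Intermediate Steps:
a = 0
z(L, F) = -16 + F (z(L, F) = (F - 16) + 0 = (-16 + F) + 0 = -16 + F)
1869/z(-42, -52) + 3745/635 = 1869/(-16 - 52) + 3745/635 = 1869/(-68) + 3745*(1/635) = 1869*(-1/68) + 749/127 = -1869/68 + 749/127 = -186431/8636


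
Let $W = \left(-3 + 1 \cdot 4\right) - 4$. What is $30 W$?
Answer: $-90$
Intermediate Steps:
$W = -3$ ($W = \left(-3 + 4\right) - 4 = 1 - 4 = -3$)
$30 W = 30 \left(-3\right) = -90$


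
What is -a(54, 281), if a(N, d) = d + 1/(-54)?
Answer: -15173/54 ≈ -280.98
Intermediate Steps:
a(N, d) = -1/54 + d (a(N, d) = d - 1/54 = -1/54 + d)
-a(54, 281) = -(-1/54 + 281) = -1*15173/54 = -15173/54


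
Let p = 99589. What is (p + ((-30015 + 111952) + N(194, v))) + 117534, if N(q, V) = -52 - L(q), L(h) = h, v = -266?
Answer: 298814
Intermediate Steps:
N(q, V) = -52 - q
(p + ((-30015 + 111952) + N(194, v))) + 117534 = (99589 + ((-30015 + 111952) + (-52 - 1*194))) + 117534 = (99589 + (81937 + (-52 - 194))) + 117534 = (99589 + (81937 - 246)) + 117534 = (99589 + 81691) + 117534 = 181280 + 117534 = 298814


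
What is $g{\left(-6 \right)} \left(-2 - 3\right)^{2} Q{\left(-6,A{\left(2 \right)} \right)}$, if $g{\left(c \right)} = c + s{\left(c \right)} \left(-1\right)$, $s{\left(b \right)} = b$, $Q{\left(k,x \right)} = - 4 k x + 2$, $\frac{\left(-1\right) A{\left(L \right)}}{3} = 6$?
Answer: $0$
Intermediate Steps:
$A{\left(L \right)} = -18$ ($A{\left(L \right)} = \left(-3\right) 6 = -18$)
$Q{\left(k,x \right)} = 2 - 4 k x$ ($Q{\left(k,x \right)} = - 4 k x + 2 = 2 - 4 k x$)
$g{\left(c \right)} = 0$ ($g{\left(c \right)} = c + c \left(-1\right) = c - c = 0$)
$g{\left(-6 \right)} \left(-2 - 3\right)^{2} Q{\left(-6,A{\left(2 \right)} \right)} = 0 \left(-2 - 3\right)^{2} \left(2 - \left(-24\right) \left(-18\right)\right) = 0 \left(-5\right)^{2} \left(2 - 432\right) = 0 \cdot 25 \left(-430\right) = 0 \left(-430\right) = 0$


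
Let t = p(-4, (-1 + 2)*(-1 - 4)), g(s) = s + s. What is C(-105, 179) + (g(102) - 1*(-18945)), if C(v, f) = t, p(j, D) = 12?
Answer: 19161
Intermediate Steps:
g(s) = 2*s
t = 12
C(v, f) = 12
C(-105, 179) + (g(102) - 1*(-18945)) = 12 + (2*102 - 1*(-18945)) = 12 + (204 + 18945) = 12 + 19149 = 19161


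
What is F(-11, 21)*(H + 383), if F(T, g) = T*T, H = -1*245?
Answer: 16698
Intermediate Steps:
H = -245
F(T, g) = T**2
F(-11, 21)*(H + 383) = (-11)**2*(-245 + 383) = 121*138 = 16698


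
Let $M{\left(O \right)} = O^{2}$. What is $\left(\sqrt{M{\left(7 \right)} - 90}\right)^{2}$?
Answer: $-41$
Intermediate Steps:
$\left(\sqrt{M{\left(7 \right)} - 90}\right)^{2} = \left(\sqrt{7^{2} - 90}\right)^{2} = \left(\sqrt{49 - 90}\right)^{2} = \left(\sqrt{-41}\right)^{2} = \left(i \sqrt{41}\right)^{2} = -41$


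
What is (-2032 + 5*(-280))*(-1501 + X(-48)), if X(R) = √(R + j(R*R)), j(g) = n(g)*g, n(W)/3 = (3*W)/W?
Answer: 5151432 - 13728*√1293 ≈ 4.6578e+6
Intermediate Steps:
n(W) = 9 (n(W) = 3*((3*W)/W) = 3*3 = 9)
j(g) = 9*g
X(R) = √(R + 9*R²) (X(R) = √(R + 9*(R*R)) = √(R + 9*R²))
(-2032 + 5*(-280))*(-1501 + X(-48)) = (-2032 + 5*(-280))*(-1501 + √(-48*(1 + 9*(-48)))) = (-2032 - 1400)*(-1501 + √(-48*(1 - 432))) = -3432*(-1501 + √(-48*(-431))) = -3432*(-1501 + √20688) = -3432*(-1501 + 4*√1293) = 5151432 - 13728*√1293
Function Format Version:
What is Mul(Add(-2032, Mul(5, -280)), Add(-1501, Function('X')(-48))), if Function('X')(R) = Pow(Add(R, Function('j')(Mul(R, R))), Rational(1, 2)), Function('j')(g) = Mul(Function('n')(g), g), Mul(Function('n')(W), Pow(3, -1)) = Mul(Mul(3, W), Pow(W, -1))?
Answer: Add(5151432, Mul(-13728, Pow(1293, Rational(1, 2)))) ≈ 4.6578e+6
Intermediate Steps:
Function('n')(W) = 9 (Function('n')(W) = Mul(3, Mul(Mul(3, W), Pow(W, -1))) = Mul(3, 3) = 9)
Function('j')(g) = Mul(9, g)
Function('X')(R) = Pow(Add(R, Mul(9, Pow(R, 2))), Rational(1, 2)) (Function('X')(R) = Pow(Add(R, Mul(9, Mul(R, R))), Rational(1, 2)) = Pow(Add(R, Mul(9, Pow(R, 2))), Rational(1, 2)))
Mul(Add(-2032, Mul(5, -280)), Add(-1501, Function('X')(-48))) = Mul(Add(-2032, Mul(5, -280)), Add(-1501, Pow(Mul(-48, Add(1, Mul(9, -48))), Rational(1, 2)))) = Mul(Add(-2032, -1400), Add(-1501, Pow(Mul(-48, Add(1, -432)), Rational(1, 2)))) = Mul(-3432, Add(-1501, Pow(Mul(-48, -431), Rational(1, 2)))) = Mul(-3432, Add(-1501, Pow(20688, Rational(1, 2)))) = Mul(-3432, Add(-1501, Mul(4, Pow(1293, Rational(1, 2))))) = Add(5151432, Mul(-13728, Pow(1293, Rational(1, 2))))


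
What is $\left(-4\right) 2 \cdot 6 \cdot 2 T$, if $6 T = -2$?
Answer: $32$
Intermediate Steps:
$T = - \frac{1}{3}$ ($T = \frac{1}{6} \left(-2\right) = - \frac{1}{3} \approx -0.33333$)
$\left(-4\right) 2 \cdot 6 \cdot 2 T = \left(-4\right) 2 \cdot 6 \cdot 2 \left(- \frac{1}{3}\right) = - 8 \cdot 12 \left(- \frac{1}{3}\right) = \left(-8\right) \left(-4\right) = 32$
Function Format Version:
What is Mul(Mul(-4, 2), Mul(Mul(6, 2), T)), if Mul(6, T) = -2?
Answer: 32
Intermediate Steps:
T = Rational(-1, 3) (T = Mul(Rational(1, 6), -2) = Rational(-1, 3) ≈ -0.33333)
Mul(Mul(-4, 2), Mul(Mul(6, 2), T)) = Mul(Mul(-4, 2), Mul(Mul(6, 2), Rational(-1, 3))) = Mul(-8, Mul(12, Rational(-1, 3))) = Mul(-8, -4) = 32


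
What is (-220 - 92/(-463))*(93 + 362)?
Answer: -46304440/463 ≈ -1.0001e+5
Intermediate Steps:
(-220 - 92/(-463))*(93 + 362) = (-220 - 92*(-1/463))*455 = (-220 + 92/463)*455 = -101768/463*455 = -46304440/463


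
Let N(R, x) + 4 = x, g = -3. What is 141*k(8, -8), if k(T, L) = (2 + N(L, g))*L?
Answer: 5640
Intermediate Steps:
N(R, x) = -4 + x
k(T, L) = -5*L (k(T, L) = (2 + (-4 - 3))*L = (2 - 7)*L = -5*L)
141*k(8, -8) = 141*(-5*(-8)) = 141*40 = 5640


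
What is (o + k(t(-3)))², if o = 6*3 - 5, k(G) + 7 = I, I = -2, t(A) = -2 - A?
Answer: 16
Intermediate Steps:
k(G) = -9 (k(G) = -7 - 2 = -9)
o = 13 (o = 18 - 5 = 13)
(o + k(t(-3)))² = (13 - 9)² = 4² = 16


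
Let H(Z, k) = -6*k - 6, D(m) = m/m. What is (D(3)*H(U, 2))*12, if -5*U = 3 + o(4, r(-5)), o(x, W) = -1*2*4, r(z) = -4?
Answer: -216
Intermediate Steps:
o(x, W) = -8 (o(x, W) = -2*4 = -8)
D(m) = 1
U = 1 (U = -(3 - 8)/5 = -1/5*(-5) = 1)
H(Z, k) = -6 - 6*k
(D(3)*H(U, 2))*12 = (1*(-6 - 6*2))*12 = (1*(-6 - 12))*12 = (1*(-18))*12 = -18*12 = -216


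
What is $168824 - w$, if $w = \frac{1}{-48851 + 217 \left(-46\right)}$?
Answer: $\frac{9932422393}{58833} \approx 1.6882 \cdot 10^{5}$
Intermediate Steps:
$w = - \frac{1}{58833}$ ($w = \frac{1}{-48851 - 9982} = \frac{1}{-58833} = - \frac{1}{58833} \approx -1.6997 \cdot 10^{-5}$)
$168824 - w = 168824 - - \frac{1}{58833} = 168824 + \frac{1}{58833} = \frac{9932422393}{58833}$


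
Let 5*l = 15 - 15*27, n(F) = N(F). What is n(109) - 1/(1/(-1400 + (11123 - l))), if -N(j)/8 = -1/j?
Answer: -1068301/109 ≈ -9800.9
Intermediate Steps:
N(j) = 8/j (N(j) = -(-8)/j = 8/j)
n(F) = 8/F
l = -78 (l = (15 - 15*27)/5 = (15 - 405)/5 = (⅕)*(-390) = -78)
n(109) - 1/(1/(-1400 + (11123 - l))) = 8/109 - 1/(1/(-1400 + (11123 - 1*(-78)))) = 8*(1/109) - 1/(1/(-1400 + (11123 + 78))) = 8/109 - 1/(1/(-1400 + 11201)) = 8/109 - 1/(1/9801) = 8/109 - 1/1/9801 = 8/109 - 1*9801 = 8/109 - 9801 = -1068301/109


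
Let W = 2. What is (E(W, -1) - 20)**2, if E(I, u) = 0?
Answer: 400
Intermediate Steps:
(E(W, -1) - 20)**2 = (0 - 20)**2 = (-20)**2 = 400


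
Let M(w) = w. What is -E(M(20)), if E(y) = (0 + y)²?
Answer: -400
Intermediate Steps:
E(y) = y²
-E(M(20)) = -1*20² = -1*400 = -400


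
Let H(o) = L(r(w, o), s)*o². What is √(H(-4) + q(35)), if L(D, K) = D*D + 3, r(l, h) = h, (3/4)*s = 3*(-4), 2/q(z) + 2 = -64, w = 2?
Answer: √331023/33 ≈ 17.435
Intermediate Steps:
q(z) = -1/33 (q(z) = 2/(-2 - 64) = 2/(-66) = 2*(-1/66) = -1/33)
s = -16 (s = 4*(3*(-4))/3 = (4/3)*(-12) = -16)
L(D, K) = 3 + D² (L(D, K) = D² + 3 = 3 + D²)
H(o) = o²*(3 + o²) (H(o) = (3 + o²)*o² = o²*(3 + o²))
√(H(-4) + q(35)) = √((-4)²*(3 + (-4)²) - 1/33) = √(16*(3 + 16) - 1/33) = √(16*19 - 1/33) = √(304 - 1/33) = √(10031/33) = √331023/33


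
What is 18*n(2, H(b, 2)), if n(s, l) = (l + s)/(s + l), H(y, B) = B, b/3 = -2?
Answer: 18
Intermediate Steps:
b = -6 (b = 3*(-2) = -6)
n(s, l) = 1 (n(s, l) = (l + s)/(l + s) = 1)
18*n(2, H(b, 2)) = 18*1 = 18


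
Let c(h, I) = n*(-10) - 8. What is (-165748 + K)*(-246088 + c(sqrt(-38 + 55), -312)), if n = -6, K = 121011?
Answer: 11006912532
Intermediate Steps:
c(h, I) = 52 (c(h, I) = -6*(-10) - 8 = 60 - 8 = 52)
(-165748 + K)*(-246088 + c(sqrt(-38 + 55), -312)) = (-165748 + 121011)*(-246088 + 52) = -44737*(-246036) = 11006912532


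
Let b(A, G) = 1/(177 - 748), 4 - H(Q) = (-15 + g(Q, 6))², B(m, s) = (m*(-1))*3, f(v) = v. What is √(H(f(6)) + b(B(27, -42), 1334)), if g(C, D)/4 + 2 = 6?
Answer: 4*√61097/571 ≈ 1.7315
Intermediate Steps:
g(C, D) = 16 (g(C, D) = -8 + 4*6 = -8 + 24 = 16)
B(m, s) = -3*m (B(m, s) = -m*3 = -3*m)
H(Q) = 3 (H(Q) = 4 - (-15 + 16)² = 4 - 1*1² = 4 - 1*1 = 4 - 1 = 3)
b(A, G) = -1/571 (b(A, G) = 1/(-571) = -1/571)
√(H(f(6)) + b(B(27, -42), 1334)) = √(3 - 1/571) = √(1712/571) = 4*√61097/571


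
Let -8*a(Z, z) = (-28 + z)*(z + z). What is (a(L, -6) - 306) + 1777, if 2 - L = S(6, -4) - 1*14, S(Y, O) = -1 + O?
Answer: 1420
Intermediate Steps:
L = 21 (L = 2 - ((-1 - 4) - 1*14) = 2 - (-5 - 14) = 2 - 1*(-19) = 2 + 19 = 21)
a(Z, z) = -z*(-28 + z)/4 (a(Z, z) = -(-28 + z)*(z + z)/8 = -(-28 + z)*2*z/8 = -z*(-28 + z)/4)
(a(L, -6) - 306) + 1777 = ((¼)*(-6)*(28 - 1*(-6)) - 306) + 1777 = ((¼)*(-6)*(28 + 6) - 306) + 1777 = ((¼)*(-6)*34 - 306) + 1777 = (-51 - 306) + 1777 = -357 + 1777 = 1420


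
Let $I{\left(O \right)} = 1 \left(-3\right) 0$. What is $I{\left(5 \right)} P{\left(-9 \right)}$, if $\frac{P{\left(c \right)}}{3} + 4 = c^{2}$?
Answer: $0$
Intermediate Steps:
$P{\left(c \right)} = -12 + 3 c^{2}$
$I{\left(O \right)} = 0$ ($I{\left(O \right)} = \left(-3\right) 0 = 0$)
$I{\left(5 \right)} P{\left(-9 \right)} = 0 \left(-12 + 3 \left(-9\right)^{2}\right) = 0 \left(-12 + 3 \cdot 81\right) = 0 \left(-12 + 243\right) = 0 \cdot 231 = 0$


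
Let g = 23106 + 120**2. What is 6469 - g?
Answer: -31037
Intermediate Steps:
g = 37506 (g = 23106 + 14400 = 37506)
6469 - g = 6469 - 1*37506 = 6469 - 37506 = -31037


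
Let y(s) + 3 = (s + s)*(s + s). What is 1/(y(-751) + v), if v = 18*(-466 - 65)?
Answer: 1/2246443 ≈ 4.4515e-7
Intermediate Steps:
v = -9558 (v = 18*(-531) = -9558)
y(s) = -3 + 4*s² (y(s) = -3 + (s + s)*(s + s) = -3 + (2*s)*(2*s) = -3 + 4*s²)
1/(y(-751) + v) = 1/((-3 + 4*(-751)²) - 9558) = 1/((-3 + 4*564001) - 9558) = 1/((-3 + 2256004) - 9558) = 1/(2256001 - 9558) = 1/2246443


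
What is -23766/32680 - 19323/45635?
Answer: -34320741/29827036 ≈ -1.1507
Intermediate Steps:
-23766/32680 - 19323/45635 = -23766*1/32680 - 19323*1/45635 = -11883/16340 - 19323/45635 = -34320741/29827036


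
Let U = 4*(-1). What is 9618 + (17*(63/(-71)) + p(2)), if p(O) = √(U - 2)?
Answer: 681807/71 + I*√6 ≈ 9602.9 + 2.4495*I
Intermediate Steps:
U = -4
p(O) = I*√6 (p(O) = √(-4 - 2) = √(-6) = I*√6)
9618 + (17*(63/(-71)) + p(2)) = 9618 + (17*(63/(-71)) + I*√6) = 9618 + (17*(63*(-1/71)) + I*√6) = 9618 + (17*(-63/71) + I*√6) = 9618 + (-1071/71 + I*√6) = 681807/71 + I*√6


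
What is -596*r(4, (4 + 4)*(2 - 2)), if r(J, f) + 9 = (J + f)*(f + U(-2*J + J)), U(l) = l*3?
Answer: 33972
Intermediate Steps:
U(l) = 3*l
r(J, f) = -9 + (J + f)*(f - 3*J) (r(J, f) = -9 + (J + f)*(f + 3*(-2*J + J)) = -9 + (J + f)*(f + 3*(-J)) = -9 + (J + f)*(f - 3*J))
-596*r(4, (4 + 4)*(2 - 2)) = -596*(-9 + ((4 + 4)*(2 - 2))**2 - 3*4**2 - 2*4*(4 + 4)*(2 - 2)) = -596*(-9 + (8*0)**2 - 3*16 - 2*4*8*0) = -596*(-9 + 0**2 - 48 - 2*4*0) = -596*(-9 + 0 - 48 + 0) = -596*(-57) = 33972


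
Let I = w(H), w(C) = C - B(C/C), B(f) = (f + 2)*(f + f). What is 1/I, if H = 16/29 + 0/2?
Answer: -29/158 ≈ -0.18354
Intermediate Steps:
H = 16/29 (H = 16*(1/29) + 0*(½) = 16/29 + 0 = 16/29 ≈ 0.55172)
B(f) = 2*f*(2 + f) (B(f) = (2 + f)*(2*f) = 2*f*(2 + f))
w(C) = -6 + C (w(C) = C - 2*C/C*(2 + C/C) = C - 2*(2 + 1) = C - 2*3 = C - 1*6 = C - 6 = -6 + C)
I = -158/29 (I = -6 + 16/29 = -158/29 ≈ -5.4483)
1/I = 1/(-158/29) = -29/158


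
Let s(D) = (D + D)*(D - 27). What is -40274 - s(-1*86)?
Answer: -59710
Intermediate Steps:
s(D) = 2*D*(-27 + D) (s(D) = (2*D)*(-27 + D) = 2*D*(-27 + D))
-40274 - s(-1*86) = -40274 - 2*(-1*86)*(-27 - 1*86) = -40274 - 2*(-86)*(-27 - 86) = -40274 - 2*(-86)*(-113) = -40274 - 1*19436 = -40274 - 19436 = -59710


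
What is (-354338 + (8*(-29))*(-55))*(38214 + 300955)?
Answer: -115852668682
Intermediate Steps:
(-354338 + (8*(-29))*(-55))*(38214 + 300955) = (-354338 - 232*(-55))*339169 = (-354338 + 12760)*339169 = -341578*339169 = -115852668682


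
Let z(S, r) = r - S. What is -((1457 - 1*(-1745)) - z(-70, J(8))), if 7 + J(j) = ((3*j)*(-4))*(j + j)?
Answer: -4675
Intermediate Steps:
J(j) = -7 - 24*j² (J(j) = -7 + ((3*j)*(-4))*(j + j) = -7 + (-12*j)*(2*j) = -7 - 24*j²)
-((1457 - 1*(-1745)) - z(-70, J(8))) = -((1457 - 1*(-1745)) - ((-7 - 24*8²) - 1*(-70))) = -((1457 + 1745) - ((-7 - 24*64) + 70)) = -(3202 - ((-7 - 1536) + 70)) = -(3202 - (-1543 + 70)) = -(3202 - 1*(-1473)) = -(3202 + 1473) = -1*4675 = -4675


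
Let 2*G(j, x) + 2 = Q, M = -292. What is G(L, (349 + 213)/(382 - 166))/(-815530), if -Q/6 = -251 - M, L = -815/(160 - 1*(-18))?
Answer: 62/407765 ≈ 0.00015205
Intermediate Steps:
L = -815/178 (L = -815/(160 + 18) = -815/178 ≈ -4.5787)
Q = -246 (Q = -6*(-251 - 1*(-292)) = -6*(-251 + 292) = -6*41 = -246)
G(j, x) = -124 (G(j, x) = -1 + (½)*(-246) = -1 - 123 = -124)
G(L, (349 + 213)/(382 - 166))/(-815530) = -124/(-815530) = -124*(-1/815530) = 62/407765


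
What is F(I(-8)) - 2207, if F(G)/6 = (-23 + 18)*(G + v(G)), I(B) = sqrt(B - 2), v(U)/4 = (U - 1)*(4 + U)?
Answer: -527 - 390*I*sqrt(10) ≈ -527.0 - 1233.3*I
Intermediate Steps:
v(U) = 4*(-1 + U)*(4 + U) (v(U) = 4*((U - 1)*(4 + U)) = 4*((-1 + U)*(4 + U)) = 4*(-1 + U)*(4 + U))
I(B) = sqrt(-2 + B)
F(G) = 480 - 390*G - 120*G**2 (F(G) = 6*((-23 + 18)*(G + (-16 + 4*G**2 + 12*G))) = 6*(-5*(-16 + 4*G**2 + 13*G)) = 6*(80 - 65*G - 20*G**2) = 480 - 390*G - 120*G**2)
F(I(-8)) - 2207 = (480 - 390*sqrt(-2 - 8) - 120*(sqrt(-2 - 8))**2) - 2207 = (480 - 390*I*sqrt(10) - 120*(sqrt(-10))**2) - 2207 = (480 - 390*I*sqrt(10) - 120*(I*sqrt(10))**2) - 2207 = (480 - 390*I*sqrt(10) - 120*(-10)) - 2207 = (480 - 390*I*sqrt(10) + 1200) - 2207 = (1680 - 390*I*sqrt(10)) - 2207 = -527 - 390*I*sqrt(10)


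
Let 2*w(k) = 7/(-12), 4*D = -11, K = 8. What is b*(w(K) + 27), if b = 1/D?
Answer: -641/66 ≈ -9.7121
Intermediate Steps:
D = -11/4 (D = (¼)*(-11) = -11/4 ≈ -2.7500)
w(k) = -7/24 (w(k) = (7/(-12))/2 = (7*(-1/12))/2 = (½)*(-7/12) = -7/24)
b = -4/11 (b = 1/(-11/4) = -4/11 ≈ -0.36364)
b*(w(K) + 27) = -4*(-7/24 + 27)/11 = -4/11*641/24 = -641/66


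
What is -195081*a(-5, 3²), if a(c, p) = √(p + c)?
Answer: -390162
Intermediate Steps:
a(c, p) = √(c + p)
-195081*a(-5, 3²) = -195081*√(-5 + 3²) = -195081*√(-5 + 9) = -195081*√4 = -195081*2 = -390162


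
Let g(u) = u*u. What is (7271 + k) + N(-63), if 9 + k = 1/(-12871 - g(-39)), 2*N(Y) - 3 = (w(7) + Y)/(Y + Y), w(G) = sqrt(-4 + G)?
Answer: 104539889/14392 - sqrt(3)/252 ≈ 7263.7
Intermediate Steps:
g(u) = u**2
N(Y) = 3/2 + (Y + sqrt(3))/(4*Y) (N(Y) = 3/2 + ((sqrt(-4 + 7) + Y)/(Y + Y))/2 = 3/2 + ((sqrt(3) + Y)/((2*Y)))/2 = 3/2 + ((Y + sqrt(3))*(1/(2*Y)))/2 = 3/2 + ((Y + sqrt(3))/(2*Y))/2 = 3/2 + (Y + sqrt(3))/(4*Y))
k = -129529/14392 (k = -9 + 1/(-12871 - 1*(-39)**2) = -9 + 1/(-12871 - 1*1521) = -9 + 1/(-12871 - 1521) = -9 + 1/(-14392) = -9 - 1/14392 = -129529/14392 ≈ -9.0001)
(7271 + k) + N(-63) = (7271 - 129529/14392) + (1/4)*(sqrt(3) + 7*(-63))/(-63) = 104514703/14392 + (1/4)*(-1/63)*(sqrt(3) - 441) = 104514703/14392 + (1/4)*(-1/63)*(-441 + sqrt(3)) = 104514703/14392 + (7/4 - sqrt(3)/252) = 104539889/14392 - sqrt(3)/252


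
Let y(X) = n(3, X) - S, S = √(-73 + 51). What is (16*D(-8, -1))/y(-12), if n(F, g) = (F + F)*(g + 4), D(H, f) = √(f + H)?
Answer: -48/(√22 - 48*I) ≈ -0.096793 - 0.99054*I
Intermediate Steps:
D(H, f) = √(H + f)
n(F, g) = 2*F*(4 + g) (n(F, g) = (2*F)*(4 + g) = 2*F*(4 + g))
S = I*√22 (S = √(-22) = I*√22 ≈ 4.6904*I)
y(X) = 24 + 6*X - I*√22 (y(X) = 2*3*(4 + X) - I*√22 = (24 + 6*X) - I*√22 = 24 + 6*X - I*√22)
(16*D(-8, -1))/y(-12) = (16*√(-8 - 1))/(24 + 6*(-12) - I*√22) = (16*√(-9))/(24 - 72 - I*√22) = (16*(3*I))/(-48 - I*√22) = (48*I)/(-48 - I*√22) = 48*I/(-48 - I*√22)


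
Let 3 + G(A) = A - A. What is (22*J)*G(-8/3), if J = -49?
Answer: 3234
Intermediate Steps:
G(A) = -3 (G(A) = -3 + (A - A) = -3 + 0 = -3)
(22*J)*G(-8/3) = (22*(-49))*(-3) = -1078*(-3) = 3234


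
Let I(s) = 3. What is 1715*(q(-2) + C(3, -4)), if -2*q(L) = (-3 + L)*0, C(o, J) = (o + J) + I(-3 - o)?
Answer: 3430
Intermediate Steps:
C(o, J) = 3 + J + o (C(o, J) = (o + J) + 3 = (J + o) + 3 = 3 + J + o)
q(L) = 0 (q(L) = -(-3 + L)*0/2 = -1/2*0 = 0)
1715*(q(-2) + C(3, -4)) = 1715*(0 + (3 - 4 + 3)) = 1715*(0 + 2) = 1715*2 = 3430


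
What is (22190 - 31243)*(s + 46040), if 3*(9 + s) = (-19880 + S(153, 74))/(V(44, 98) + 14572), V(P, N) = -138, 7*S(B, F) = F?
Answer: -21051999268124/50519 ≈ -4.1671e+8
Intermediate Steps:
S(B, F) = F/7
s = -477852/50519 (s = -9 + ((-19880 + (⅐)*74)/(-138 + 14572))/3 = -9 + ((-19880 + 74/7)/14434)/3 = -9 + (-139086/7*1/14434)/3 = -9 + (⅓)*(-69543/50519) = -9 - 23181/50519 = -477852/50519 ≈ -9.4589)
(22190 - 31243)*(s + 46040) = (22190 - 31243)*(-477852/50519 + 46040) = -9053*2325416908/50519 = -21051999268124/50519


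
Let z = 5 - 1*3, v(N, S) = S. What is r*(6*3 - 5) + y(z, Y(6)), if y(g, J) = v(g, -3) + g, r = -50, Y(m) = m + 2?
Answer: -651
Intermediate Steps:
Y(m) = 2 + m
z = 2 (z = 5 - 3 = 2)
y(g, J) = -3 + g
r*(6*3 - 5) + y(z, Y(6)) = -50*(6*3 - 5) + (-3 + 2) = -50*(18 - 5) - 1 = -50*13 - 1 = -650 - 1 = -651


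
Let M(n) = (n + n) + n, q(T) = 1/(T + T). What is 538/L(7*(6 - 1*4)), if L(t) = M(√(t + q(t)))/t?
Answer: 15064*√2751/1179 ≈ 670.15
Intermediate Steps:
q(T) = 1/(2*T)
M(n) = 3*n (M(n) = 2*n + n = 3*n)
L(t) = 3*√(t + 1/(2*t))/t (L(t) = (3*√(t + 1/(2*t)))/t = 3*√(t + 1/(2*t))/t)
538/L(7*(6 - 1*4)) = 538/((3*√(2/((7*(6 - 1*4))) + 4*(7*(6 - 1*4)))/(2*((7*(6 - 1*4)))))) = 538/((3*√(2/((7*(6 - 4))) + 4*(7*(6 - 4)))/(2*((7*(6 - 4)))))) = 538/((3*√(2/((7*2)) + 4*(7*2))/(2*((7*2))))) = 538/(((3/2)*√(2/14 + 4*14)/14)) = 538/(((3/2)*(1/14)*√(2*(1/14) + 56))) = 538/(((3/2)*(1/14)*√(⅐ + 56))) = 538/(((3/2)*(1/14)*√(393/7))) = 538/(((3/2)*(1/14)*(√2751/7))) = 538/((3*√2751/196)) = 538*(28*√2751/1179) = 15064*√2751/1179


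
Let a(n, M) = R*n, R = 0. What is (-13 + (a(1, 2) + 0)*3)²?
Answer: 169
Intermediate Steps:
a(n, M) = 0 (a(n, M) = 0*n = 0)
(-13 + (a(1, 2) + 0)*3)² = (-13 + (0 + 0)*3)² = (-13 + 0*3)² = (-13 + 0)² = (-13)² = 169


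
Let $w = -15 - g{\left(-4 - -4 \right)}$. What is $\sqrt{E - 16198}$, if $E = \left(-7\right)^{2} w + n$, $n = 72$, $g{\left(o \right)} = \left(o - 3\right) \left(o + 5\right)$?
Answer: $i \sqrt{16126} \approx 126.99 i$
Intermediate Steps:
$g{\left(o \right)} = \left(-3 + o\right) \left(5 + o\right)$
$w = 0$ ($w = -15 - \left(-15 + \left(-4 - -4\right)^{2} + 2 \left(-4 - -4\right)\right) = -15 - \left(-15 + \left(-4 + 4\right)^{2} + 2 \left(-4 + 4\right)\right) = -15 - \left(-15 + 0^{2} + 2 \cdot 0\right) = -15 - \left(-15 + 0 + 0\right) = -15 - -15 = -15 + 15 = 0$)
$E = 72$ ($E = \left(-7\right)^{2} \cdot 0 + 72 = 49 \cdot 0 + 72 = 0 + 72 = 72$)
$\sqrt{E - 16198} = \sqrt{72 - 16198} = \sqrt{-16126} = i \sqrt{16126}$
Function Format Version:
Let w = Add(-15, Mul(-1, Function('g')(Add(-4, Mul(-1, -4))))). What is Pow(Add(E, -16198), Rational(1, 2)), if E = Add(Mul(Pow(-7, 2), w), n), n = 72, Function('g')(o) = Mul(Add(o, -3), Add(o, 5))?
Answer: Mul(I, Pow(16126, Rational(1, 2))) ≈ Mul(126.99, I)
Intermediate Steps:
Function('g')(o) = Mul(Add(-3, o), Add(5, o))
w = 0 (w = Add(-15, Mul(-1, Add(-15, Pow(Add(-4, Mul(-1, -4)), 2), Mul(2, Add(-4, Mul(-1, -4)))))) = Add(-15, Mul(-1, Add(-15, Pow(Add(-4, 4), 2), Mul(2, Add(-4, 4))))) = Add(-15, Mul(-1, Add(-15, Pow(0, 2), Mul(2, 0)))) = Add(-15, Mul(-1, Add(-15, 0, 0))) = Add(-15, Mul(-1, -15)) = Add(-15, 15) = 0)
E = 72 (E = Add(Mul(Pow(-7, 2), 0), 72) = Add(Mul(49, 0), 72) = Add(0, 72) = 72)
Pow(Add(E, -16198), Rational(1, 2)) = Pow(Add(72, -16198), Rational(1, 2)) = Pow(-16126, Rational(1, 2)) = Mul(I, Pow(16126, Rational(1, 2)))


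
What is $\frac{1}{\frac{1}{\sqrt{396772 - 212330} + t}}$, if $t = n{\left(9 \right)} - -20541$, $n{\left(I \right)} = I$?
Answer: $20550 + \sqrt{184442} \approx 20979.0$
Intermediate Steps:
$t = 20550$ ($t = 9 - -20541 = 9 + 20541 = 20550$)
$\frac{1}{\frac{1}{\sqrt{396772 - 212330} + t}} = \frac{1}{\frac{1}{\sqrt{396772 - 212330} + 20550}} = \frac{1}{\frac{1}{\sqrt{184442} + 20550}} = \frac{1}{\frac{1}{20550 + \sqrt{184442}}} = 20550 + \sqrt{184442}$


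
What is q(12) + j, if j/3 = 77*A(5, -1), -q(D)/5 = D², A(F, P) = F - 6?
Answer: -951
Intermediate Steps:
A(F, P) = -6 + F
q(D) = -5*D²
j = -231 (j = 3*(77*(-6 + 5)) = 3*(77*(-1)) = 3*(-77) = -231)
q(12) + j = -5*12² - 231 = -5*144 - 231 = -720 - 231 = -951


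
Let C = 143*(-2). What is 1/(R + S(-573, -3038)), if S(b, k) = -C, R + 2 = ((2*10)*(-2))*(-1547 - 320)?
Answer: 1/74964 ≈ 1.3340e-5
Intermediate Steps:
R = 74678 (R = -2 + ((2*10)*(-2))*(-1547 - 320) = -2 + (20*(-2))*(-1867) = -2 - 40*(-1867) = -2 + 74680 = 74678)
C = -286
S(b, k) = 286 (S(b, k) = -1*(-286) = 286)
1/(R + S(-573, -3038)) = 1/(74678 + 286) = 1/74964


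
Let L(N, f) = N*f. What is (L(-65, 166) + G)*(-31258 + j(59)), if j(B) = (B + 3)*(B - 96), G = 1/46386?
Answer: 932941206296/2577 ≈ 3.6203e+8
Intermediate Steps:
G = 1/46386 ≈ 2.1558e-5
j(B) = (-96 + B)*(3 + B) (j(B) = (3 + B)*(-96 + B) = (-96 + B)*(3 + B))
(L(-65, 166) + G)*(-31258 + j(59)) = (-65*166 + 1/46386)*(-31258 + (-288 + 59² - 93*59)) = (-10790 + 1/46386)*(-31258 + (-288 + 3481 - 5487)) = -500504939*(-31258 - 2294)/46386 = -500504939/46386*(-33552) = 932941206296/2577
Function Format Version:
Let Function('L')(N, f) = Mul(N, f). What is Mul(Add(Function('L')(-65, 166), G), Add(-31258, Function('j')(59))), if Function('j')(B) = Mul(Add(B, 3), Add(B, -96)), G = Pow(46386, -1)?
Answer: Rational(932941206296, 2577) ≈ 3.6203e+8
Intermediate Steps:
G = Rational(1, 46386) ≈ 2.1558e-5
Function('j')(B) = Mul(Add(-96, B), Add(3, B)) (Function('j')(B) = Mul(Add(3, B), Add(-96, B)) = Mul(Add(-96, B), Add(3, B)))
Mul(Add(Function('L')(-65, 166), G), Add(-31258, Function('j')(59))) = Mul(Add(Mul(-65, 166), Rational(1, 46386)), Add(-31258, Add(-288, Pow(59, 2), Mul(-93, 59)))) = Mul(Add(-10790, Rational(1, 46386)), Add(-31258, Add(-288, 3481, -5487))) = Mul(Rational(-500504939, 46386), Add(-31258, -2294)) = Mul(Rational(-500504939, 46386), -33552) = Rational(932941206296, 2577)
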